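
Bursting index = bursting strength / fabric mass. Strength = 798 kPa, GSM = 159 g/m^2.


Formula: Bursting Index = Bursting Strength / Fabric GSM
BI = 798 kPa / 159 g/m^2
BI = 5.019 kPa/(g/m^2)

5.019 kPa/(g/m^2)


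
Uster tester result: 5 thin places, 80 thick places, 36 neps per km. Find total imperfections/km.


Formula: Total = thin places + thick places + neps
Total = 5 + 80 + 36
Total = 121 imperfections/km

121 imperfections/km


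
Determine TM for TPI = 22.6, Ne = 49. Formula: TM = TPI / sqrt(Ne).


Formula: TM = TPI / sqrt(Ne)
Step 1: sqrt(Ne) = sqrt(49) = 7
Step 2: TM = 22.6 / 7 = 3.23

3.23 TM


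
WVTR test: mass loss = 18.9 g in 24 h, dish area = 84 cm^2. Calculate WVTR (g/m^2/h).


Formula: WVTR = mass_loss / (area * time)
Step 1: Convert area: 84 cm^2 = 0.0084 m^2
Step 2: WVTR = 18.9 g / (0.0084 m^2 * 24 h)
Step 3: WVTR = 18.9 / 0.2016 = 93.8 g/m^2/h

93.8 g/m^2/h


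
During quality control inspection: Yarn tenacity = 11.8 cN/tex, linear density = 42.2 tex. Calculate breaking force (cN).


Formula: Breaking force = Tenacity * Linear density
F = 11.8 cN/tex * 42.2 tex
F = 497.96 cN

497.96 cN


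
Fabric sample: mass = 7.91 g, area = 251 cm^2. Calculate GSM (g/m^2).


Formula: GSM = mass_g / area_m2
Step 1: Convert area: 251 cm^2 = 251 / 10000 = 0.0251 m^2
Step 2: GSM = 7.91 g / 0.0251 m^2 = 315.1 g/m^2

315.1 g/m^2


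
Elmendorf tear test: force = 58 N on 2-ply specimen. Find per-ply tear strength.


Formula: Per-ply strength = Total force / Number of plies
Per-ply = 58 N / 2
Per-ply = 29 N

29 N


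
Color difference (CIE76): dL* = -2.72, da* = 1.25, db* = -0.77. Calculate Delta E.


Formula: Delta E = sqrt(dL*^2 + da*^2 + db*^2)
Step 1: dL*^2 = (-2.72)^2 = 7.3984
Step 2: da*^2 = 1.25^2 = 1.5625
Step 3: db*^2 = (-0.77)^2 = 0.5929
Step 4: Sum = 7.3984 + 1.5625 + 0.5929 = 9.5538
Step 5: Delta E = sqrt(9.5538) = 3.09

3.09 Delta E


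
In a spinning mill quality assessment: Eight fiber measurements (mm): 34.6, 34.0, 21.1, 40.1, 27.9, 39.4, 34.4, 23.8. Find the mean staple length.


Formula: Mean = sum of lengths / count
Sum = 34.6 + 34.0 + 21.1 + 40.1 + 27.9 + 39.4 + 34.4 + 23.8
Sum = 255.3 mm
Mean = 255.3 / 8 = 31.91 mm

31.91 mm


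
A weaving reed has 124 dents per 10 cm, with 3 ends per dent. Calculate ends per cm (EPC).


Formula: EPC = (dents per 10 cm * ends per dent) / 10
Step 1: Total ends per 10 cm = 124 * 3 = 372
Step 2: EPC = 372 / 10 = 37.2 ends/cm

37.2 ends/cm


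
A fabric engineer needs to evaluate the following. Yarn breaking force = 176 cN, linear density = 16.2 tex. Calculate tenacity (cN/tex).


Formula: Tenacity = Breaking force / Linear density
Tenacity = 176 cN / 16.2 tex
Tenacity = 10.86 cN/tex

10.86 cN/tex


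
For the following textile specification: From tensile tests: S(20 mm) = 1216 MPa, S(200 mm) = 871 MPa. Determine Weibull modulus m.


Formula: m = ln(L1/L2) / ln(S2/S1)
Step 1: ln(L1/L2) = ln(20/200) = -2.30259
Step 2: S2/S1 = 871/1216 = 0.71628
Step 3: ln(S2/S1) = ln(0.71628) = -0.33368
Step 4: m = -2.30259 / -0.33368 = 6.90

6.90 (Weibull m)


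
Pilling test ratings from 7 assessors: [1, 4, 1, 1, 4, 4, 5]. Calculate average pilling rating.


Formula: Mean = sum / count
Sum = 1 + 4 + 1 + 1 + 4 + 4 + 5 = 20
Mean = 20 / 7 = 2.9

2.9


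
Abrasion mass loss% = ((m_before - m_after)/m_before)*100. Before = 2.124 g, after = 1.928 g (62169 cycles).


Formula: Mass loss% = ((m_before - m_after) / m_before) * 100
Step 1: Mass loss = 2.124 - 1.928 = 0.196 g
Step 2: Ratio = 0.196 / 2.124 = 0.0922787
Step 3: Mass loss% = 0.0922787 * 100 = 9.22787% ≈ 9.23%

9.23%


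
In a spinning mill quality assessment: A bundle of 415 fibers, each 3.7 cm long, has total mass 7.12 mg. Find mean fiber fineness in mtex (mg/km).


Formula: fineness (mtex) = mass (mg) / total length (km) = (mass_mg / total_length_m) * 1000
Step 1: Convert fiber length: 3.7 cm = 0.037 m
Step 2: Total fiber length = 415 * 0.037 = 15.355 m
Step 3: Linear density = 7.12 mg / 15.355 m = 0.4637 mg/m
Step 4: fineness = 0.4637 * 1000 = 463.7 mtex

463.7 mtex


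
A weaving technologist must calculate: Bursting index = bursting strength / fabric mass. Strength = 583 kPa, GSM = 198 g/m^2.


Formula: Bursting Index = Bursting Strength / Fabric GSM
BI = 583 kPa / 198 g/m^2
BI = 2.944 kPa/(g/m^2)

2.944 kPa/(g/m^2)


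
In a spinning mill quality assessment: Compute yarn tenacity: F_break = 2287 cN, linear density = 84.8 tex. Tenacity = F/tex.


Formula: Tenacity = Breaking force / Linear density
Tenacity = 2287 cN / 84.8 tex
Tenacity = 26.97 cN/tex

26.97 cN/tex


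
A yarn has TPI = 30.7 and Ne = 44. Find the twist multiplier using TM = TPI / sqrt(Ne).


Formula: TM = TPI / sqrt(Ne)
Step 1: sqrt(Ne) = sqrt(44) = 6.6332
Step 2: TM = 30.7 / 6.6332 = 4.63

4.63 TM


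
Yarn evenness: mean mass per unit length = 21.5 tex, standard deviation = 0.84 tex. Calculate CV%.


Formula: CV% = (standard deviation / mean) * 100
Step 1: Ratio = 0.84 / 21.5 = 0.03907
Step 2: CV% = 0.03907 * 100 = 3.907% ≈ 3.9%

3.9%


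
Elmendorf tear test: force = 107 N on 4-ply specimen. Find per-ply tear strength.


Formula: Per-ply strength = Total force / Number of plies
Per-ply = 107 N / 4
Per-ply = 26.75 N

26.75 N


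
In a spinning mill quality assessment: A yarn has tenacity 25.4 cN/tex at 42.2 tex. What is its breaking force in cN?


Formula: Breaking force = Tenacity * Linear density
F = 25.4 cN/tex * 42.2 tex
F = 1071.88 cN

1071.88 cN


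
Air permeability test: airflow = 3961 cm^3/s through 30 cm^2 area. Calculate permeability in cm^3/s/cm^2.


Formula: Air Permeability = Airflow / Test Area
AP = 3961 cm^3/s / 30 cm^2
AP = 132.0 cm^3/s/cm^2

132.0 cm^3/s/cm^2


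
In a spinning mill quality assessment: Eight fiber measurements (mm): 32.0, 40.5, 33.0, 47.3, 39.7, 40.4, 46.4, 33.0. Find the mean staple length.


Formula: Mean = sum of lengths / count
Sum = 32.0 + 40.5 + 33.0 + 47.3 + 39.7 + 40.4 + 46.4 + 33.0
Sum = 312.3 mm
Mean = 312.3 / 8 = 39.04 mm

39.04 mm


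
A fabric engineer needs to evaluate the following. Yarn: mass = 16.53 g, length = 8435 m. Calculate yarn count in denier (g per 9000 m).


Formula: den = (mass_g / length_m) * 9000
Substituting: den = (16.53 / 8435) * 9000
Intermediate: 16.53 / 8435 = 0.00195969 g/m
den = 0.00195969 * 9000 = 17.6 denier

17.6 denier


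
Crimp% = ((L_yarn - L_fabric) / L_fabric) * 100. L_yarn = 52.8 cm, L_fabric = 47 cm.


Formula: Crimp% = ((L_yarn - L_fabric) / L_fabric) * 100
Step 1: Extension = 52.8 - 47 = 5.8 cm
Step 2: Crimp% = (5.8 / 47) * 100
Step 3: Crimp% = 0.123404 * 100 = 12.3404% ≈ 12.3%

12.3%


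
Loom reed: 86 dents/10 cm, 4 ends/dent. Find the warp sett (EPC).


Formula: EPC = (dents per 10 cm * ends per dent) / 10
Step 1: Total ends per 10 cm = 86 * 4 = 344
Step 2: EPC = 344 / 10 = 34.4 ends/cm

34.4 ends/cm


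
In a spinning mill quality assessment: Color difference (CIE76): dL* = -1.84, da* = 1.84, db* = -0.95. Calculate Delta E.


Formula: Delta E = sqrt(dL*^2 + da*^2 + db*^2)
Step 1: dL*^2 = (-1.84)^2 = 3.3856
Step 2: da*^2 = 1.84^2 = 3.3856
Step 3: db*^2 = (-0.95)^2 = 0.9025
Step 4: Sum = 3.3856 + 3.3856 + 0.9025 = 7.6737
Step 5: Delta E = sqrt(7.6737) = 2.77

2.77 Delta E


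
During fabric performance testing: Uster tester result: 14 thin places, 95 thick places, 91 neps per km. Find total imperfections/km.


Formula: Total = thin places + thick places + neps
Total = 14 + 95 + 91
Total = 200 imperfections/km

200 imperfections/km


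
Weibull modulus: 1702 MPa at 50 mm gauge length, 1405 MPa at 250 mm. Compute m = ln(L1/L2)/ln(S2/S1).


Formula: m = ln(L1/L2) / ln(S2/S1)
Step 1: ln(L1/L2) = ln(50/250) = -1.60944
Step 2: S2/S1 = 1405/1702 = 0.8255
Step 3: ln(S2/S1) = ln(0.8255) = -0.19177
Step 4: m = -1.60944 / -0.19177 = 8.39

8.39 (Weibull m)


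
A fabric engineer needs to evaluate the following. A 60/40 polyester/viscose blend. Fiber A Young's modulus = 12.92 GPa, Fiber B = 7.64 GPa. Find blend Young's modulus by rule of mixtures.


Formula: Blend property = (fraction_A * property_A) + (fraction_B * property_B)
Step 1: Contribution A = 60/100 * 12.92 GPa = 7.752 GPa
Step 2: Contribution B = 40/100 * 7.64 GPa = 3.056 GPa
Step 3: Blend Young's modulus = 7.752 + 3.056 = 10.808 GPa

10.808 GPa


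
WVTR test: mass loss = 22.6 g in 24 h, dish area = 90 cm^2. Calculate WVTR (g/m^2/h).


Formula: WVTR = mass_loss / (area * time)
Step 1: Convert area: 90 cm^2 = 0.009 m^2
Step 2: WVTR = 22.6 g / (0.009 m^2 * 24 h)
Step 3: WVTR = 22.6 / 0.216 = 104.6 g/m^2/h

104.6 g/m^2/h


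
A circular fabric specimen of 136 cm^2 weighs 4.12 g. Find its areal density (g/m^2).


Formula: GSM = mass_g / area_m2
Step 1: Convert area: 136 cm^2 = 136 / 10000 = 0.0136 m^2
Step 2: GSM = 4.12 g / 0.0136 m^2 = 302.9 g/m^2

302.9 g/m^2


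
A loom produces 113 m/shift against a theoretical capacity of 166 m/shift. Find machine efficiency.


Formula: Efficiency% = (Actual output / Theoretical output) * 100
Efficiency% = (113 / 166) * 100
Efficiency% = 0.680723 * 100 = 68.0723% ≈ 68.1%

68.1%


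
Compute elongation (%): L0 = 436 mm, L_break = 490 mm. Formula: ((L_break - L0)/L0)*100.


Formula: Elongation (%) = ((L_break - L0) / L0) * 100
Step 1: Extension = 490 - 436 = 54 mm
Step 2: Elongation = (54 / 436) * 100
Step 3: Elongation = 0.123853 * 100 = 12.3853% ≈ 12.4%

12.4%


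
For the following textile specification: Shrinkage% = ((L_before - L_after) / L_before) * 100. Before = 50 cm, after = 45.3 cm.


Formula: Shrinkage% = ((L_before - L_after) / L_before) * 100
Step 1: Shrinkage = 50 - 45.3 = 4.7 cm
Step 2: Shrinkage% = (4.7 / 50) * 100
Step 3: Shrinkage% = 0.094 * 100 = 9.4%

9.4%


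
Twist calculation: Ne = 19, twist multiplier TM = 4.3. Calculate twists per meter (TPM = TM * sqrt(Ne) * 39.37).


Formula: TPM = TM * sqrt(Ne) * 39.37
Step 1: sqrt(Ne) = sqrt(19) = 4.3589
Step 2: TM * sqrt(Ne) = 4.3 * 4.3589 = 18.7433
Step 3: TPM = 18.7433 * 39.37 = 738 twists/m

738 twists/m


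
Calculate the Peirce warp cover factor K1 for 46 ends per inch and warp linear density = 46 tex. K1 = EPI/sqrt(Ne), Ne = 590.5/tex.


Formula: K1 = EPI / sqrt(Ne), with Ne = 590.5 / tex_warp
Step 1: Ne = 590.5 / 46 = 12.837
Step 2: sqrt(Ne) = sqrt(12.837) = 3.5829
Step 3: K1 = 46 / 3.5829 = 12.8

12.8


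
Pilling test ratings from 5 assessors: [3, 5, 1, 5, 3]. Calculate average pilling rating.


Formula: Mean = sum / count
Sum = 3 + 5 + 1 + 5 + 3 = 17
Mean = 17 / 5 = 3.4

3.4


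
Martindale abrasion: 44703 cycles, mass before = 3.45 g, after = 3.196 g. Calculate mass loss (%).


Formula: Mass loss% = ((m_before - m_after) / m_before) * 100
Step 1: Mass loss = 3.45 - 3.196 = 0.254 g
Step 2: Ratio = 0.254 / 3.45 = 0.0736232
Step 3: Mass loss% = 0.0736232 * 100 = 7.36232% ≈ 7.36%

7.36%


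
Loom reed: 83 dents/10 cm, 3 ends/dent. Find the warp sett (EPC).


Formula: EPC = (dents per 10 cm * ends per dent) / 10
Step 1: Total ends per 10 cm = 83 * 3 = 249
Step 2: EPC = 249 / 10 = 24.9 ends/cm

24.9 ends/cm


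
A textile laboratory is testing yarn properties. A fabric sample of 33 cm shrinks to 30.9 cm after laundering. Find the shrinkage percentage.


Formula: Shrinkage% = ((L_before - L_after) / L_before) * 100
Step 1: Shrinkage = 33 - 30.9 = 2.1 cm
Step 2: Shrinkage% = (2.1 / 33) * 100
Step 3: Shrinkage% = 0.063636 * 100 = 6.3636% ≈ 6.4%

6.4%


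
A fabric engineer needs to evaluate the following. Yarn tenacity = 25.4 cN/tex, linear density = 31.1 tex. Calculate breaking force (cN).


Formula: Breaking force = Tenacity * Linear density
F = 25.4 cN/tex * 31.1 tex
F = 789.94 cN

789.94 cN


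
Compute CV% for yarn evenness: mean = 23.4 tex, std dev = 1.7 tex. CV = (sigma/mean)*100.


Formula: CV% = (standard deviation / mean) * 100
Step 1: Ratio = 1.7 / 23.4 = 0.07265
Step 2: CV% = 0.07265 * 100 = 7.265% ≈ 7.3%

7.3%


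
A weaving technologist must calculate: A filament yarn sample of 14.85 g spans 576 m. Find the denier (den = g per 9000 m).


Formula: den = (mass_g / length_m) * 9000
Substituting: den = (14.85 / 576) * 9000
Intermediate: 14.85 / 576 = 0.02578125 g/m
den = 0.02578125 * 9000 = 232.0 denier

232.0 denier


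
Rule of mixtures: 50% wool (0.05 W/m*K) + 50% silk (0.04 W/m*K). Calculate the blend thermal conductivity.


Formula: Blend property = (fraction_A * property_A) + (fraction_B * property_B)
Step 1: Contribution A = 50/100 * 0.05 W/m*K = 0.025 W/m*K
Step 2: Contribution B = 50/100 * 0.04 W/m*K = 0.02 W/m*K
Step 3: Blend thermal conductivity = 0.025 + 0.02 = 0.045 W/m*K

0.045 W/m*K


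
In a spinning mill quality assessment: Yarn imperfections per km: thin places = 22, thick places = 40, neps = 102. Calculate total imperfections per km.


Formula: Total = thin places + thick places + neps
Total = 22 + 40 + 102
Total = 164 imperfections/km

164 imperfections/km


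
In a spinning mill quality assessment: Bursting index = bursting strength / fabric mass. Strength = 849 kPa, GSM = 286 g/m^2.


Formula: Bursting Index = Bursting Strength / Fabric GSM
BI = 849 kPa / 286 g/m^2
BI = 2.969 kPa/(g/m^2)

2.969 kPa/(g/m^2)


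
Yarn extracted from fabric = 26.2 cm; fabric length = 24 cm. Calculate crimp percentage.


Formula: Crimp% = ((L_yarn - L_fabric) / L_fabric) * 100
Step 1: Extension = 26.2 - 24 = 2.2 cm
Step 2: Crimp% = (2.2 / 24) * 100
Step 3: Crimp% = 0.091667 * 100 = 9.1667% ≈ 9.2%

9.2%


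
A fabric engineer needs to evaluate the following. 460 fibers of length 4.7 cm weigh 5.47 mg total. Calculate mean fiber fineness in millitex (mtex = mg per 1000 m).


Formula: fineness (mtex) = mass (mg) / total length (km) = (mass_mg / total_length_m) * 1000
Step 1: Convert fiber length: 4.7 cm = 0.047 m
Step 2: Total fiber length = 460 * 0.047 = 21.62 m
Step 3: Linear density = 5.47 mg / 21.62 m = 0.2530 mg/m
Step 4: fineness = 0.2530 * 1000 = 253.0 mtex

253.0 mtex


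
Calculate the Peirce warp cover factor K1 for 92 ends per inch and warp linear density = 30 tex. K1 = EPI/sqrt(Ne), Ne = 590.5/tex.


Formula: K1 = EPI / sqrt(Ne), with Ne = 590.5 / tex_warp
Step 1: Ne = 590.5 / 30 = 19.683
Step 2: sqrt(Ne) = sqrt(19.683) = 4.4366
Step 3: K1 = 92 / 4.4366 = 20.7

20.7


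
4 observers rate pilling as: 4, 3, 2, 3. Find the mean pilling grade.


Formula: Mean = sum / count
Sum = 4 + 3 + 2 + 3 = 12
Mean = 12 / 4 = 3.0

3.0


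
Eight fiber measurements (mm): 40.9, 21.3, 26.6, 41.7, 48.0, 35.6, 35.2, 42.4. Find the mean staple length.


Formula: Mean = sum of lengths / count
Sum = 40.9 + 21.3 + 26.6 + 41.7 + 48.0 + 35.6 + 35.2 + 42.4
Sum = 291.7 mm
Mean = 291.7 / 8 = 36.46 mm

36.46 mm


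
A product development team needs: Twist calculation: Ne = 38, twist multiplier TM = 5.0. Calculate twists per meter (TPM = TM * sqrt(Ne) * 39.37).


Formula: TPM = TM * sqrt(Ne) * 39.37
Step 1: sqrt(Ne) = sqrt(38) = 6.1644
Step 2: TM * sqrt(Ne) = 5.0 * 6.1644 = 30.822
Step 3: TPM = 30.822 * 39.37 = 1213 twists/m

1213 twists/m


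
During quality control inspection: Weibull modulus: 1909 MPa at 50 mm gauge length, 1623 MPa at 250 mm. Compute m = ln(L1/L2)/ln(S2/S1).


Formula: m = ln(L1/L2) / ln(S2/S1)
Step 1: ln(L1/L2) = ln(50/250) = -1.60944
Step 2: S2/S1 = 1623/1909 = 0.85018
Step 3: ln(S2/S1) = ln(0.85018) = -0.16231
Step 4: m = -1.60944 / -0.16231 = 9.92

9.92 (Weibull m)


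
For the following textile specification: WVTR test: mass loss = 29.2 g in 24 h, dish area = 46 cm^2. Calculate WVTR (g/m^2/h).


Formula: WVTR = mass_loss / (area * time)
Step 1: Convert area: 46 cm^2 = 0.0046 m^2
Step 2: WVTR = 29.2 g / (0.0046 m^2 * 24 h)
Step 3: WVTR = 29.2 / 0.1104 = 264.5 g/m^2/h

264.5 g/m^2/h


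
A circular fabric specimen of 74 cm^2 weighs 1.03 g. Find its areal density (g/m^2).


Formula: GSM = mass_g / area_m2
Step 1: Convert area: 74 cm^2 = 74 / 10000 = 0.0074 m^2
Step 2: GSM = 1.03 g / 0.0074 m^2 = 139.2 g/m^2

139.2 g/m^2


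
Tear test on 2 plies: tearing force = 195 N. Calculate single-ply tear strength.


Formula: Per-ply strength = Total force / Number of plies
Per-ply = 195 N / 2
Per-ply = 97.5 N

97.5 N


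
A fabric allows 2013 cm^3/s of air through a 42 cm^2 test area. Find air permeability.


Formula: Air Permeability = Airflow / Test Area
AP = 2013 cm^3/s / 42 cm^2
AP = 47.9 cm^3/s/cm^2

47.9 cm^3/s/cm^2


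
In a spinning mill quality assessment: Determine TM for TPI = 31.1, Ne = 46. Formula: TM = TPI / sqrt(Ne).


Formula: TM = TPI / sqrt(Ne)
Step 1: sqrt(Ne) = sqrt(46) = 6.7823
Step 2: TM = 31.1 / 6.7823 = 4.59

4.59 TM


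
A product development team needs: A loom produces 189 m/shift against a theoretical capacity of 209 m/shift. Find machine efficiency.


Formula: Efficiency% = (Actual output / Theoretical output) * 100
Efficiency% = (189 / 209) * 100
Efficiency% = 0.904306 * 100 = 90.4306% ≈ 90.4%

90.4%


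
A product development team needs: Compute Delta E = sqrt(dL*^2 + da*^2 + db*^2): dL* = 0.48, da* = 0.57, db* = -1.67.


Formula: Delta E = sqrt(dL*^2 + da*^2 + db*^2)
Step 1: dL*^2 = 0.48^2 = 0.2304
Step 2: da*^2 = 0.57^2 = 0.3249
Step 3: db*^2 = (-1.67)^2 = 2.7889
Step 4: Sum = 0.2304 + 0.3249 + 2.7889 = 3.3442
Step 5: Delta E = sqrt(3.3442) = 1.83

1.83 Delta E


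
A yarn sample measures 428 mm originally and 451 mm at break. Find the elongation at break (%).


Formula: Elongation (%) = ((L_break - L0) / L0) * 100
Step 1: Extension = 451 - 428 = 23 mm
Step 2: Elongation = (23 / 428) * 100
Step 3: Elongation = 0.053738 * 100 = 5.3738% ≈ 5.4%

5.4%


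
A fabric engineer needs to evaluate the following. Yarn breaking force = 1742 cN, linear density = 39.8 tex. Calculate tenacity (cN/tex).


Formula: Tenacity = Breaking force / Linear density
Tenacity = 1742 cN / 39.8 tex
Tenacity = 43.77 cN/tex

43.77 cN/tex


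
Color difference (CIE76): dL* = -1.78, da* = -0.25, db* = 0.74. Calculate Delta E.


Formula: Delta E = sqrt(dL*^2 + da*^2 + db*^2)
Step 1: dL*^2 = (-1.78)^2 = 3.1684
Step 2: da*^2 = (-0.25)^2 = 0.0625
Step 3: db*^2 = 0.74^2 = 0.5476
Step 4: Sum = 3.1684 + 0.0625 + 0.5476 = 3.7785
Step 5: Delta E = sqrt(3.7785) = 1.94

1.94 Delta E


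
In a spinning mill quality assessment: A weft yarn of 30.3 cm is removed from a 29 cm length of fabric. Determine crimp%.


Formula: Crimp% = ((L_yarn - L_fabric) / L_fabric) * 100
Step 1: Extension = 30.3 - 29 = 1.3 cm
Step 2: Crimp% = (1.3 / 29) * 100
Step 3: Crimp% = 0.044828 * 100 = 4.4828% ≈ 4.5%

4.5%


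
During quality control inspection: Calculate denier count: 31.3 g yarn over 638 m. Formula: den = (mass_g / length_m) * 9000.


Formula: den = (mass_g / length_m) * 9000
Substituting: den = (31.3 / 638) * 9000
Intermediate: 31.3 / 638 = 0.04905956 g/m
den = 0.04905956 * 9000 = 441.5 denier

441.5 denier


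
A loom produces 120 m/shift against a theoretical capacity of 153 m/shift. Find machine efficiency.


Formula: Efficiency% = (Actual output / Theoretical output) * 100
Efficiency% = (120 / 153) * 100
Efficiency% = 0.784314 * 100 = 78.4314% ≈ 78.4%

78.4%


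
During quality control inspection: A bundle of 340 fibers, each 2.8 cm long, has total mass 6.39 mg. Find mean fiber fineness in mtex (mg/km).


Formula: fineness (mtex) = mass (mg) / total length (km) = (mass_mg / total_length_m) * 1000
Step 1: Convert fiber length: 2.8 cm = 0.028 m
Step 2: Total fiber length = 340 * 0.028 = 9.52 m
Step 3: Linear density = 6.39 mg / 9.52 m = 0.6712 mg/m
Step 4: fineness = 0.6712 * 1000 = 671.2 mtex

671.2 mtex


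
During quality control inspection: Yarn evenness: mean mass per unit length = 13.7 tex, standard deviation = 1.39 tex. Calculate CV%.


Formula: CV% = (standard deviation / mean) * 100
Step 1: Ratio = 1.39 / 13.7 = 0.10146
Step 2: CV% = 0.10146 * 100 = 10.146% ≈ 10.1%

10.1%


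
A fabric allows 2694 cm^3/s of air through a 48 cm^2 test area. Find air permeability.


Formula: Air Permeability = Airflow / Test Area
AP = 2694 cm^3/s / 48 cm^2
AP = 56.1 cm^3/s/cm^2

56.1 cm^3/s/cm^2


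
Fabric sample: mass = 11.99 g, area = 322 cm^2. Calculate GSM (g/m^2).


Formula: GSM = mass_g / area_m2
Step 1: Convert area: 322 cm^2 = 322 / 10000 = 0.0322 m^2
Step 2: GSM = 11.99 g / 0.0322 m^2 = 372.4 g/m^2

372.4 g/m^2


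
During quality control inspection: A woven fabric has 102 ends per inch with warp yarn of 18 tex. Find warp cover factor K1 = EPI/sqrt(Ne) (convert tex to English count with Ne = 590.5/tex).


Formula: K1 = EPI / sqrt(Ne), with Ne = 590.5 / tex_warp
Step 1: Ne = 590.5 / 18 = 32.806
Step 2: sqrt(Ne) = sqrt(32.806) = 5.7277
Step 3: K1 = 102 / 5.7277 = 17.8

17.8


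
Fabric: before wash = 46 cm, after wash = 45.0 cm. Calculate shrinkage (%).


Formula: Shrinkage% = ((L_before - L_after) / L_before) * 100
Step 1: Shrinkage = 46 - 45.0 = 1.0 cm
Step 2: Shrinkage% = (1.0 / 46) * 100
Step 3: Shrinkage% = 0.021739 * 100 = 2.1739% ≈ 2.2%

2.2%


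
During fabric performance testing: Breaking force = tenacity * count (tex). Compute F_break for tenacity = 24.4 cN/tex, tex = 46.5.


Formula: Breaking force = Tenacity * Linear density
F = 24.4 cN/tex * 46.5 tex
F = 1134.60 cN

1134.60 cN


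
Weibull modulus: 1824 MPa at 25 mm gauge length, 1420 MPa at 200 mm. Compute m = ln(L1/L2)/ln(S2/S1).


Formula: m = ln(L1/L2) / ln(S2/S1)
Step 1: ln(L1/L2) = ln(25/200) = -2.07944
Step 2: S2/S1 = 1420/1824 = 0.77851
Step 3: ln(S2/S1) = ln(0.77851) = -0.25037
Step 4: m = -2.07944 / -0.25037 = 8.31

8.31 (Weibull m)


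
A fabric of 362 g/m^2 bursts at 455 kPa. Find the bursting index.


Formula: Bursting Index = Bursting Strength / Fabric GSM
BI = 455 kPa / 362 g/m^2
BI = 1.257 kPa/(g/m^2)

1.257 kPa/(g/m^2)


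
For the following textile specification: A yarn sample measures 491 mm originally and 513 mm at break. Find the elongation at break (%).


Formula: Elongation (%) = ((L_break - L0) / L0) * 100
Step 1: Extension = 513 - 491 = 22 mm
Step 2: Elongation = (22 / 491) * 100
Step 3: Elongation = 0.044807 * 100 = 4.4807% ≈ 4.5%

4.5%


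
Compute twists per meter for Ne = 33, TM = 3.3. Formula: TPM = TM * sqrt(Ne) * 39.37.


Formula: TPM = TM * sqrt(Ne) * 39.37
Step 1: sqrt(Ne) = sqrt(33) = 5.7446
Step 2: TM * sqrt(Ne) = 3.3 * 5.7446 = 18.9572
Step 3: TPM = 18.9572 * 39.37 = 746 twists/m

746 twists/m


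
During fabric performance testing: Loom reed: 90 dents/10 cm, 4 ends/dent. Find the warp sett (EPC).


Formula: EPC = (dents per 10 cm * ends per dent) / 10
Step 1: Total ends per 10 cm = 90 * 4 = 360
Step 2: EPC = 360 / 10 = 36.0 ends/cm

36.0 ends/cm


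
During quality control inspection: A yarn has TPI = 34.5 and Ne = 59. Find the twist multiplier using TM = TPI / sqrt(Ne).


Formula: TM = TPI / sqrt(Ne)
Step 1: sqrt(Ne) = sqrt(59) = 7.6811
Step 2: TM = 34.5 / 7.6811 = 4.49

4.49 TM


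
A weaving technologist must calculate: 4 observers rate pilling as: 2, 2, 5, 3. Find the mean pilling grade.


Formula: Mean = sum / count
Sum = 2 + 2 + 5 + 3 = 12
Mean = 12 / 4 = 3.0

3.0


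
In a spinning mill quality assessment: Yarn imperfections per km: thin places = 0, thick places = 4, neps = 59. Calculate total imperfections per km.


Formula: Total = thin places + thick places + neps
Total = 0 + 4 + 59
Total = 63 imperfections/km

63 imperfections/km


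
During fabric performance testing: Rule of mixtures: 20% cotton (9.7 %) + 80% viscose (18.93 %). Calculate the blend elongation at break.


Formula: Blend property = (fraction_A * property_A) + (fraction_B * property_B)
Step 1: Contribution A = 20/100 * 9.7 % = 1.94 %
Step 2: Contribution B = 80/100 * 18.93 % = 15.144 %
Step 3: Blend elongation at break = 1.94 + 15.144 = 17.084 %

17.084 %


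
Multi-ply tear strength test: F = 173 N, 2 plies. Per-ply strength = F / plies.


Formula: Per-ply strength = Total force / Number of plies
Per-ply = 173 N / 2
Per-ply = 86.5 N

86.5 N


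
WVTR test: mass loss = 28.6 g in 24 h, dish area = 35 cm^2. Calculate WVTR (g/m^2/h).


Formula: WVTR = mass_loss / (area * time)
Step 1: Convert area: 35 cm^2 = 0.0035 m^2
Step 2: WVTR = 28.6 g / (0.0035 m^2 * 24 h)
Step 3: WVTR = 28.6 / 0.084 = 340.5 g/m^2/h

340.5 g/m^2/h


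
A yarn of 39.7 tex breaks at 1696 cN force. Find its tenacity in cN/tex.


Formula: Tenacity = Breaking force / Linear density
Tenacity = 1696 cN / 39.7 tex
Tenacity = 42.72 cN/tex

42.72 cN/tex


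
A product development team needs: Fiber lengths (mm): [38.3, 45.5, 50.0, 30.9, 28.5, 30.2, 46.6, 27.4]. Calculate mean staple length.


Formula: Mean = sum of lengths / count
Sum = 38.3 + 45.5 + 50.0 + 30.9 + 28.5 + 30.2 + 46.6 + 27.4
Sum = 297.4 mm
Mean = 297.4 / 8 = 37.18 mm

37.18 mm


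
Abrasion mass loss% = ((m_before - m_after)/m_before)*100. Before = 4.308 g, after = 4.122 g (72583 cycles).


Formula: Mass loss% = ((m_before - m_after) / m_before) * 100
Step 1: Mass loss = 4.308 - 4.122 = 0.186 g
Step 2: Ratio = 0.186 / 4.308 = 0.0431755
Step 3: Mass loss% = 0.0431755 * 100 = 4.31755% ≈ 4.32%

4.32%


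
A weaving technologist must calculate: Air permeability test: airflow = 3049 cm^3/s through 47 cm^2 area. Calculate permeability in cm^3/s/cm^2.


Formula: Air Permeability = Airflow / Test Area
AP = 3049 cm^3/s / 47 cm^2
AP = 64.9 cm^3/s/cm^2

64.9 cm^3/s/cm^2


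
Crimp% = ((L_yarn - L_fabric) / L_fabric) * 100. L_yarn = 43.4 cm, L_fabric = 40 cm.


Formula: Crimp% = ((L_yarn - L_fabric) / L_fabric) * 100
Step 1: Extension = 43.4 - 40 = 3.4 cm
Step 2: Crimp% = (3.4 / 40) * 100
Step 3: Crimp% = 0.085 * 100 = 8.5%

8.5%


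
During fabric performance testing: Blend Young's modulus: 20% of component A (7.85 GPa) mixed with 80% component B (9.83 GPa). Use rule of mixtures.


Formula: Blend property = (fraction_A * property_A) + (fraction_B * property_B)
Step 1: Contribution A = 20/100 * 7.85 GPa = 1.57 GPa
Step 2: Contribution B = 80/100 * 9.83 GPa = 7.864 GPa
Step 3: Blend Young's modulus = 1.57 + 7.864 = 9.434 GPa

9.434 GPa


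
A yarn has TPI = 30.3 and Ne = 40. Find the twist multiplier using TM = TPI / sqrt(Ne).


Formula: TM = TPI / sqrt(Ne)
Step 1: sqrt(Ne) = sqrt(40) = 6.3246
Step 2: TM = 30.3 / 6.3246 = 4.79

4.79 TM


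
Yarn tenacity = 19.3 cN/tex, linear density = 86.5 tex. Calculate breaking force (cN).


Formula: Breaking force = Tenacity * Linear density
F = 19.3 cN/tex * 86.5 tex
F = 1669.45 cN

1669.45 cN


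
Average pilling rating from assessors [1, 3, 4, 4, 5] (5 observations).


Formula: Mean = sum / count
Sum = 1 + 3 + 4 + 4 + 5 = 17
Mean = 17 / 5 = 3.4

3.4


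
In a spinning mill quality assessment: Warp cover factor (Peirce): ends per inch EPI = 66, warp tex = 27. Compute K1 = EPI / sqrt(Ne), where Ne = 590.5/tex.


Formula: K1 = EPI / sqrt(Ne), with Ne = 590.5 / tex_warp
Step 1: Ne = 590.5 / 27 = 21.87
Step 2: sqrt(Ne) = sqrt(21.87) = 4.6765
Step 3: K1 = 66 / 4.6765 = 14.1

14.1


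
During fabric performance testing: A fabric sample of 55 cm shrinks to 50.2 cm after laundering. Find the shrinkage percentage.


Formula: Shrinkage% = ((L_before - L_after) / L_before) * 100
Step 1: Shrinkage = 55 - 50.2 = 4.8 cm
Step 2: Shrinkage% = (4.8 / 55) * 100
Step 3: Shrinkage% = 0.087273 * 100 = 8.7273% ≈ 8.7%

8.7%


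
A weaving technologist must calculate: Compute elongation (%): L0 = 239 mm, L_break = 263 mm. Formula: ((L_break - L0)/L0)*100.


Formula: Elongation (%) = ((L_break - L0) / L0) * 100
Step 1: Extension = 263 - 239 = 24 mm
Step 2: Elongation = (24 / 239) * 100
Step 3: Elongation = 0.100418 * 100 = 10.0418% ≈ 10.0%

10.0%


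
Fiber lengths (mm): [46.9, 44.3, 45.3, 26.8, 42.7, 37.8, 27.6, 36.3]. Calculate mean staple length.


Formula: Mean = sum of lengths / count
Sum = 46.9 + 44.3 + 45.3 + 26.8 + 42.7 + 37.8 + 27.6 + 36.3
Sum = 307.7 mm
Mean = 307.7 / 8 = 38.46 mm

38.46 mm


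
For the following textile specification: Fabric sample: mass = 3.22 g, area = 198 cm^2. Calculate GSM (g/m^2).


Formula: GSM = mass_g / area_m2
Step 1: Convert area: 198 cm^2 = 198 / 10000 = 0.0198 m^2
Step 2: GSM = 3.22 g / 0.0198 m^2 = 162.6 g/m^2

162.6 g/m^2


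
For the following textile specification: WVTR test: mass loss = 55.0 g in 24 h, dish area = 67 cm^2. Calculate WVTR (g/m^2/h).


Formula: WVTR = mass_loss / (area * time)
Step 1: Convert area: 67 cm^2 = 0.0067 m^2
Step 2: WVTR = 55.0 g / (0.0067 m^2 * 24 h)
Step 3: WVTR = 55.0 / 0.1608 = 342.0 g/m^2/h

342.0 g/m^2/h


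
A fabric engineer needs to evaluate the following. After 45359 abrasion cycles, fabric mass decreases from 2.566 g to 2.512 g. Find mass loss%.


Formula: Mass loss% = ((m_before - m_after) / m_before) * 100
Step 1: Mass loss = 2.566 - 2.512 = 0.054 g
Step 2: Ratio = 0.054 / 2.566 = 0.0210444
Step 3: Mass loss% = 0.0210444 * 100 = 2.10444% ≈ 2.10%

2.10%


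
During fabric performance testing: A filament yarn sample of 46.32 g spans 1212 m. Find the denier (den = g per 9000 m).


Formula: den = (mass_g / length_m) * 9000
Substituting: den = (46.32 / 1212) * 9000
Intermediate: 46.32 / 1212 = 0.03821782 g/m
den = 0.03821782 * 9000 = 344.0 denier

344.0 denier


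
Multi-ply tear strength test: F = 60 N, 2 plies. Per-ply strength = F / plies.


Formula: Per-ply strength = Total force / Number of plies
Per-ply = 60 N / 2
Per-ply = 30 N

30 N


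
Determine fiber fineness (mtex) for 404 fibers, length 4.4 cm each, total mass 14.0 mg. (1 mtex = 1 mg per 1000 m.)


Formula: fineness (mtex) = mass (mg) / total length (km) = (mass_mg / total_length_m) * 1000
Step 1: Convert fiber length: 4.4 cm = 0.044 m
Step 2: Total fiber length = 404 * 0.044 = 17.776 m
Step 3: Linear density = 14.0 mg / 17.776 m = 0.7876 mg/m
Step 4: fineness = 0.7876 * 1000 = 787.6 mtex

787.6 mtex


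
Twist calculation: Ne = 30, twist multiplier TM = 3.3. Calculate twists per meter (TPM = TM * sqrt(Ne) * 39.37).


Formula: TPM = TM * sqrt(Ne) * 39.37
Step 1: sqrt(Ne) = sqrt(30) = 5.4772
Step 2: TM * sqrt(Ne) = 3.3 * 5.4772 = 18.0748
Step 3: TPM = 18.0748 * 39.37 = 712 twists/m

712 twists/m


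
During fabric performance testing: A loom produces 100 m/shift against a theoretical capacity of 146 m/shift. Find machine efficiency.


Formula: Efficiency% = (Actual output / Theoretical output) * 100
Efficiency% = (100 / 146) * 100
Efficiency% = 0.684932 * 100 = 68.4932% ≈ 68.5%

68.5%


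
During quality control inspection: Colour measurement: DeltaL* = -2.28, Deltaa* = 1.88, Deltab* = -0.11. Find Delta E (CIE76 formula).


Formula: Delta E = sqrt(dL*^2 + da*^2 + db*^2)
Step 1: dL*^2 = (-2.28)^2 = 5.1984
Step 2: da*^2 = 1.88^2 = 3.5344
Step 3: db*^2 = (-0.11)^2 = 0.0121
Step 4: Sum = 5.1984 + 3.5344 + 0.0121 = 8.7449
Step 5: Delta E = sqrt(8.7449) = 2.96

2.96 Delta E


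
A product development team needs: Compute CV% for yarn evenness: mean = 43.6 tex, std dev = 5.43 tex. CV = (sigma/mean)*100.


Formula: CV% = (standard deviation / mean) * 100
Step 1: Ratio = 5.43 / 43.6 = 0.124541
Step 2: CV% = 0.124541 * 100 = 12.4541% ≈ 12.5%

12.5%


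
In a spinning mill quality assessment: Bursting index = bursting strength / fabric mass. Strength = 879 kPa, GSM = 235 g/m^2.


Formula: Bursting Index = Bursting Strength / Fabric GSM
BI = 879 kPa / 235 g/m^2
BI = 3.740 kPa/(g/m^2)

3.740 kPa/(g/m^2)


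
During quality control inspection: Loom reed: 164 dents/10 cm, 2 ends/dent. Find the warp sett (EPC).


Formula: EPC = (dents per 10 cm * ends per dent) / 10
Step 1: Total ends per 10 cm = 164 * 2 = 328
Step 2: EPC = 328 / 10 = 32.8 ends/cm

32.8 ends/cm


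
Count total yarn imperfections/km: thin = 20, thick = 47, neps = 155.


Formula: Total = thin places + thick places + neps
Total = 20 + 47 + 155
Total = 222 imperfections/km

222 imperfections/km


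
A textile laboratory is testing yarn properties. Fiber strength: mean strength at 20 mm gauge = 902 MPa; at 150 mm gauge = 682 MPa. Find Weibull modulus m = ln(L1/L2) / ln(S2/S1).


Formula: m = ln(L1/L2) / ln(S2/S1)
Step 1: ln(L1/L2) = ln(20/150) = -2.01490
Step 2: S2/S1 = 682/902 = 0.7561
Step 3: ln(S2/S1) = ln(0.7561) = -0.27958
Step 4: m = -2.01490 / -0.27958 = 7.21

7.21 (Weibull m)


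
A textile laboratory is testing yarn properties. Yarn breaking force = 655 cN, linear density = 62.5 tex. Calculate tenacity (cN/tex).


Formula: Tenacity = Breaking force / Linear density
Tenacity = 655 cN / 62.5 tex
Tenacity = 10.48 cN/tex

10.48 cN/tex


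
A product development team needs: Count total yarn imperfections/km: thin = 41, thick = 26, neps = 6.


Formula: Total = thin places + thick places + neps
Total = 41 + 26 + 6
Total = 73 imperfections/km

73 imperfections/km


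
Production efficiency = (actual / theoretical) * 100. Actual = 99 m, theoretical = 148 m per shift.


Formula: Efficiency% = (Actual output / Theoretical output) * 100
Efficiency% = (99 / 148) * 100
Efficiency% = 0.668919 * 100 = 66.8919% ≈ 66.9%

66.9%


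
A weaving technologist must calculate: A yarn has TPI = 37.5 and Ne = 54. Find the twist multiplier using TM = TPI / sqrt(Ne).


Formula: TM = TPI / sqrt(Ne)
Step 1: sqrt(Ne) = sqrt(54) = 7.3485
Step 2: TM = 37.5 / 7.3485 = 5.10

5.10 TM


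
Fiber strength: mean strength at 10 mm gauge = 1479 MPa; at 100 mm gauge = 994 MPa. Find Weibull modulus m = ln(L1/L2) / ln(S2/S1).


Formula: m = ln(L1/L2) / ln(S2/S1)
Step 1: ln(L1/L2) = ln(10/100) = -2.30259
Step 2: S2/S1 = 994/1479 = 0.67208
Step 3: ln(S2/S1) = ln(0.67208) = -0.39738
Step 4: m = -2.30259 / -0.39738 = 5.79

5.79 (Weibull m)


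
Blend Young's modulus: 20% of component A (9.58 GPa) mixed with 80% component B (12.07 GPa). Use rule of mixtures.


Formula: Blend property = (fraction_A * property_A) + (fraction_B * property_B)
Step 1: Contribution A = 20/100 * 9.58 GPa = 1.916 GPa
Step 2: Contribution B = 80/100 * 12.07 GPa = 9.656 GPa
Step 3: Blend Young's modulus = 1.916 + 9.656 = 11.572 GPa

11.572 GPa


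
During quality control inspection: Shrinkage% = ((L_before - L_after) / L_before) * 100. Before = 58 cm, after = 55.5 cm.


Formula: Shrinkage% = ((L_before - L_after) / L_before) * 100
Step 1: Shrinkage = 58 - 55.5 = 2.5 cm
Step 2: Shrinkage% = (2.5 / 58) * 100
Step 3: Shrinkage% = 0.043103 * 100 = 4.3103% ≈ 4.3%

4.3%


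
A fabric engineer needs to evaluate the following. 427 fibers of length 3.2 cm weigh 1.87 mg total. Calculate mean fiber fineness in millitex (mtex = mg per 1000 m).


Formula: fineness (mtex) = mass (mg) / total length (km) = (mass_mg / total_length_m) * 1000
Step 1: Convert fiber length: 3.2 cm = 0.032 m
Step 2: Total fiber length = 427 * 0.032 = 13.664 m
Step 3: Linear density = 1.87 mg / 13.664 m = 0.1369 mg/m
Step 4: fineness = 0.1369 * 1000 = 136.9 mtex

136.9 mtex


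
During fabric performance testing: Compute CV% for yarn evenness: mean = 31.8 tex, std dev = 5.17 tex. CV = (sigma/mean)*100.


Formula: CV% = (standard deviation / mean) * 100
Step 1: Ratio = 5.17 / 31.8 = 0.162579
Step 2: CV% = 0.162579 * 100 = 16.2579% ≈ 16.3%

16.3%


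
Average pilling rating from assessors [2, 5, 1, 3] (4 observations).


Formula: Mean = sum / count
Sum = 2 + 5 + 1 + 3 = 11
Mean = 11 / 4 = 2.8

2.8


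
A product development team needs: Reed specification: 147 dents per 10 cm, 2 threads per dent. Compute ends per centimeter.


Formula: EPC = (dents per 10 cm * ends per dent) / 10
Step 1: Total ends per 10 cm = 147 * 2 = 294
Step 2: EPC = 294 / 10 = 29.4 ends/cm

29.4 ends/cm


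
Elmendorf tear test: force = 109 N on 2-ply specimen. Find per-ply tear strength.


Formula: Per-ply strength = Total force / Number of plies
Per-ply = 109 N / 2
Per-ply = 54.5 N

54.5 N


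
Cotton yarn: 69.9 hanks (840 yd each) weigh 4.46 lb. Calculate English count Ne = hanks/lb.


Formula: Ne = hanks / mass_lb
Substituting: Ne = 69.9 / 4.46
Ne = 15.7

15.7 Ne


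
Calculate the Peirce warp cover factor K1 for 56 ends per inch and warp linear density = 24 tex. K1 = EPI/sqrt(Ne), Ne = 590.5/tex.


Formula: K1 = EPI / sqrt(Ne), with Ne = 590.5 / tex_warp
Step 1: Ne = 590.5 / 24 = 24.604
Step 2: sqrt(Ne) = sqrt(24.604) = 4.9602
Step 3: K1 = 56 / 4.9602 = 11.3

11.3


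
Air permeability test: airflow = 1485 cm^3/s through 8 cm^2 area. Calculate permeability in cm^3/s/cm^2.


Formula: Air Permeability = Airflow / Test Area
AP = 1485 cm^3/s / 8 cm^2
AP = 185.6 cm^3/s/cm^2

185.6 cm^3/s/cm^2


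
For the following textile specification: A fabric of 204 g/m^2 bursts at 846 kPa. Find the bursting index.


Formula: Bursting Index = Bursting Strength / Fabric GSM
BI = 846 kPa / 204 g/m^2
BI = 4.147 kPa/(g/m^2)

4.147 kPa/(g/m^2)


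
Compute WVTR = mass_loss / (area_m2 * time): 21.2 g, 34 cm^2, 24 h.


Formula: WVTR = mass_loss / (area * time)
Step 1: Convert area: 34 cm^2 = 0.0034 m^2
Step 2: WVTR = 21.2 g / (0.0034 m^2 * 24 h)
Step 3: WVTR = 21.2 / 0.0816 = 259.8 g/m^2/h

259.8 g/m^2/h


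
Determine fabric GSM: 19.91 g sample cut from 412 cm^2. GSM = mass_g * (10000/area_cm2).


Formula: GSM = mass_g / area_m2
Step 1: Convert area: 412 cm^2 = 412 / 10000 = 0.0412 m^2
Step 2: GSM = 19.91 g / 0.0412 m^2 = 483.3 g/m^2

483.3 g/m^2


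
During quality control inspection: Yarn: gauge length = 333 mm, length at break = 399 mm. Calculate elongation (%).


Formula: Elongation (%) = ((L_break - L0) / L0) * 100
Step 1: Extension = 399 - 333 = 66 mm
Step 2: Elongation = (66 / 333) * 100
Step 3: Elongation = 0.198198 * 100 = 19.8198% ≈ 19.8%

19.8%


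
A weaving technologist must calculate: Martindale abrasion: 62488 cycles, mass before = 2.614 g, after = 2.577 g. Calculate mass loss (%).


Formula: Mass loss% = ((m_before - m_after) / m_before) * 100
Step 1: Mass loss = 2.614 - 2.577 = 0.037 g
Step 2: Ratio = 0.037 / 2.614 = 0.0141546
Step 3: Mass loss% = 0.0141546 * 100 = 1.41546% ≈ 1.42%

1.42%


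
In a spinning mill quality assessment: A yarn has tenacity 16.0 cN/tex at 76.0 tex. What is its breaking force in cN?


Formula: Breaking force = Tenacity * Linear density
F = 16.0 cN/tex * 76.0 tex
F = 1216.00 cN

1216.00 cN


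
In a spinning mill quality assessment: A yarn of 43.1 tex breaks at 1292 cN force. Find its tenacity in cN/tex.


Formula: Tenacity = Breaking force / Linear density
Tenacity = 1292 cN / 43.1 tex
Tenacity = 29.98 cN/tex

29.98 cN/tex


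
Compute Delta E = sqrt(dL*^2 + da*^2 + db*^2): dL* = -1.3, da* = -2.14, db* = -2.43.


Formula: Delta E = sqrt(dL*^2 + da*^2 + db*^2)
Step 1: dL*^2 = (-1.3)^2 = 1.69
Step 2: da*^2 = (-2.14)^2 = 4.5796
Step 3: db*^2 = (-2.43)^2 = 5.9049
Step 4: Sum = 1.69 + 4.5796 + 5.9049 = 12.1745
Step 5: Delta E = sqrt(12.1745) = 3.49

3.49 Delta E


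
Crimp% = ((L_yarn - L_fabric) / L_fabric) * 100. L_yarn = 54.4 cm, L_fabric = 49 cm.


Formula: Crimp% = ((L_yarn - L_fabric) / L_fabric) * 100
Step 1: Extension = 54.4 - 49 = 5.4 cm
Step 2: Crimp% = (5.4 / 49) * 100
Step 3: Crimp% = 0.110204 * 100 = 11.0204% ≈ 11.0%

11.0%


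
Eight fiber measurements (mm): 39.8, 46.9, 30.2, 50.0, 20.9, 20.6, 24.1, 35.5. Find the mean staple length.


Formula: Mean = sum of lengths / count
Sum = 39.8 + 46.9 + 30.2 + 50.0 + 20.9 + 20.6 + 24.1 + 35.5
Sum = 268.0 mm
Mean = 268.0 / 8 = 33.50 mm

33.50 mm


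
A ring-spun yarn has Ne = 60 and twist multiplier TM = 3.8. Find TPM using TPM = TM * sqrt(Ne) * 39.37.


Formula: TPM = TM * sqrt(Ne) * 39.37
Step 1: sqrt(Ne) = sqrt(60) = 7.746
Step 2: TM * sqrt(Ne) = 3.8 * 7.746 = 29.4348
Step 3: TPM = 29.4348 * 39.37 = 1159 twists/m

1159 twists/m


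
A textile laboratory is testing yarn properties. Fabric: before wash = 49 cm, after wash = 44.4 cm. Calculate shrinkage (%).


Formula: Shrinkage% = ((L_before - L_after) / L_before) * 100
Step 1: Shrinkage = 49 - 44.4 = 4.6 cm
Step 2: Shrinkage% = (4.6 / 49) * 100
Step 3: Shrinkage% = 0.093878 * 100 = 9.3878% ≈ 9.4%

9.4%
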